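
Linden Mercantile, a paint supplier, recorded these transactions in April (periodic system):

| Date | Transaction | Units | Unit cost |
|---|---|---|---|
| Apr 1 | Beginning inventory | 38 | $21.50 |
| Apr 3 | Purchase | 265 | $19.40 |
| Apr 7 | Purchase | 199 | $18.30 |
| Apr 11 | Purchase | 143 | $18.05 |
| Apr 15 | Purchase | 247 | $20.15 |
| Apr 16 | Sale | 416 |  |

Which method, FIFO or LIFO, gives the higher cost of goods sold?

FIFO COGS: 38 @ $21.50 + 265 @ $19.40 + 113 @ $18.30 = $8,025.90
LIFO COGS: 247 @ $20.15 + 143 @ $18.05 + 26 @ $18.30 = $8,034.00

LIFO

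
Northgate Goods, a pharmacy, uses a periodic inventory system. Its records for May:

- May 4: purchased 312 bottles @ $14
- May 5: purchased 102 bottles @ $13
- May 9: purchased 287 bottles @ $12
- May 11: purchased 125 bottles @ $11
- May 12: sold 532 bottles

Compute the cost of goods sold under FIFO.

May 12, 532 sold [FIFO — oldest first]: 312 @ $14 + 102 @ $13 + 118 @ $12 = $7,110
Ending inventory: 169 @ $12 + 125 @ $11 = $3,403
Check: goods available $10,513 = COGS $7,110 + ending $3,403

COGS = $7,110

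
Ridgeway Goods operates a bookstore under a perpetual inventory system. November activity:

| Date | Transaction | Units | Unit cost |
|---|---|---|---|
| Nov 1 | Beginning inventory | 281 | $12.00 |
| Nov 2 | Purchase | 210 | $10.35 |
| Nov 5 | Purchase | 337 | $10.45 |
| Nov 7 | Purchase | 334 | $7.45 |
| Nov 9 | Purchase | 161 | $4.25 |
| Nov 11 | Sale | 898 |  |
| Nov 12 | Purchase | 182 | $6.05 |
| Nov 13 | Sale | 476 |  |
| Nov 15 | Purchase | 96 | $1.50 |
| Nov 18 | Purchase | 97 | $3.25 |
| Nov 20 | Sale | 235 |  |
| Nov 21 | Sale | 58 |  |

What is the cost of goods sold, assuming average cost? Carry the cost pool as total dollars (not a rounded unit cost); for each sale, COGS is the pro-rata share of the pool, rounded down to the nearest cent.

COGS = $13,652.18

After Nov 1: 281 on hand, pool $3,372.00 (≈ $12.0000 each)
After Nov 2: 491 on hand, pool $5,545.50 (≈ $11.2943 each)
After Nov 5: 828 on hand, pool $9,067.15 (≈ $10.9507 each)
After Nov 7: 1162 on hand, pool $11,555.45 (≈ $9.9444 each)
After Nov 9: 1323 on hand, pool $12,239.70 (≈ $9.2515 each)
Nov 11, sell 898: 898/1323 × $12,239.70 → $8,307.82
After Nov 12: 607 on hand, pool $5,032.98 (≈ $8.2916 each)
Nov 13, sell 476: 476/607 × $5,032.98 → $3,946.78
After Nov 15: 227 on hand, pool $1,230.20 (≈ $5.4194 each)
After Nov 18: 324 on hand, pool $1,545.45 (≈ $4.7699 each)
Nov 20, sell 235: 235/324 × $1,545.45 → $1,120.92
Nov 21, sell 58: 58/89 × $424.53 → $276.66
Total COGS = $8,307.82 + $3,946.78 + $1,120.92 + $276.66 = $13,652.18
Ending inventory (cost pool remaining) = $147.87
Check: goods available $13,800.05 = COGS $13,652.18 + ending $147.87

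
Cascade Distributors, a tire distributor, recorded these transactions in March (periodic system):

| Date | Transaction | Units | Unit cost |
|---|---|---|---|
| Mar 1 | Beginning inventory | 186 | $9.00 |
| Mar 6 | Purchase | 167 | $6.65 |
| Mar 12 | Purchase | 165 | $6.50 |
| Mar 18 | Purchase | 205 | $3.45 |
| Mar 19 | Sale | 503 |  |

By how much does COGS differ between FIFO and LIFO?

FIFO COGS: 186 @ $9.00 + 167 @ $6.65 + 150 @ $6.50 = $3,759.55
LIFO COGS: 205 @ $3.45 + 165 @ $6.50 + 133 @ $6.65 = $2,664.20
Difference = |$3,759.55 − $2,664.20| = $1,095.35

$1,095.35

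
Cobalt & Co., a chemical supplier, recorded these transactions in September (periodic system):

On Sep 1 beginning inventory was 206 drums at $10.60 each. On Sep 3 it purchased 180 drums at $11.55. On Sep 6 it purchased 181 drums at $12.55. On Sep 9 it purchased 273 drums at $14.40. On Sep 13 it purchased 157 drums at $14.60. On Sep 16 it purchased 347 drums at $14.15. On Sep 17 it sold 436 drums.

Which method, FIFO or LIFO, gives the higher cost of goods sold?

LIFO

FIFO COGS: 206 @ $10.60 + 180 @ $11.55 + 50 @ $12.55 = $4,890.10
LIFO COGS: 347 @ $14.15 + 89 @ $14.60 = $6,209.45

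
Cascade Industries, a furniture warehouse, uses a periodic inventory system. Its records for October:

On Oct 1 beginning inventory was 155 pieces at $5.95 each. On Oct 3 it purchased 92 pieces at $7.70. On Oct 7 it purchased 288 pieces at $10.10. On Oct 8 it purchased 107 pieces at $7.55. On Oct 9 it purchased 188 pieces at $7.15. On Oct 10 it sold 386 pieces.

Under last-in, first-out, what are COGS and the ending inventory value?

Oct 10, 386 sold [LIFO — newest first]: 188 @ $7.15 + 107 @ $7.55 + 91 @ $10.10 = $3,071.15
Ending inventory: 155 @ $5.95 + 92 @ $7.70 + 197 @ $10.10 = $3,620.35

COGS = $3,071.15; ending inventory = $3,620.35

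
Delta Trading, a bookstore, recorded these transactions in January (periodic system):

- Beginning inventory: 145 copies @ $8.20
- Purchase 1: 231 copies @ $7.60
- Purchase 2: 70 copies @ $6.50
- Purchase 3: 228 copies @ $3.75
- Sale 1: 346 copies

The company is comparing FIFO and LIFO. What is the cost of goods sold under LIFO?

FIFO COGS: 145 @ $8.20 + 201 @ $7.60 = $2,716.60
LIFO COGS: 228 @ $3.75 + 70 @ $6.50 + 48 @ $7.60 = $1,674.80

COGS = $1,674.80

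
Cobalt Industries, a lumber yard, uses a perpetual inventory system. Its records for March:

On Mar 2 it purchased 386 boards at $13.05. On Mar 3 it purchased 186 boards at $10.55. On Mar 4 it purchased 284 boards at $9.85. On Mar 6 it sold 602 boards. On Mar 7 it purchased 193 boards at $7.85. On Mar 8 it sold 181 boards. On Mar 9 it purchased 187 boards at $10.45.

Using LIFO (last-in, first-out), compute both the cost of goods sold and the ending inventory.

COGS = $7,903.15; ending inventory = $5,363.05

Mar 6, 602 sold [LIFO — newest first]: 284 @ $9.85 + 186 @ $10.55 + 132 @ $13.05 = $6,482.30
Mar 8, 181 sold [LIFO — newest first]: 181 @ $7.85 = $1,420.85
Total COGS = $6,482.30 + $1,420.85 = $7,903.15
Ending inventory: 254 @ $13.05 + 12 @ $7.85 + 187 @ $10.45 = $5,363.05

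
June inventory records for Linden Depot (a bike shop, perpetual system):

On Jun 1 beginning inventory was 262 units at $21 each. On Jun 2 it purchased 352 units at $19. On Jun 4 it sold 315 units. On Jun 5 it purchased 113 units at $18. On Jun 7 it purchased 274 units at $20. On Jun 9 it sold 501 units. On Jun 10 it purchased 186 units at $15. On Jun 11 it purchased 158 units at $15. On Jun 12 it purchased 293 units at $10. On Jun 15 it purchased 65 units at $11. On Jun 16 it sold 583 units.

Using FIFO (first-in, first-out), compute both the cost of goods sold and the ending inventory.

COGS = $25,404; ending inventory = $3,105

Jun 4, 315 sold [FIFO — oldest first]: 262 @ $21 + 53 @ $19 = $6,509
Jun 9, 501 sold [FIFO — oldest first]: 299 @ $19 + 113 @ $18 + 89 @ $20 = $9,495
Jun 16, 583 sold [FIFO — oldest first]: 185 @ $20 + 186 @ $15 + 158 @ $15 + 54 @ $10 = $9,400
Total COGS = $6,509 + $9,495 + $9,400 = $25,404
Ending inventory: 239 @ $10 + 65 @ $11 = $3,105
Check: goods available $28,509 = COGS $25,404 + ending $3,105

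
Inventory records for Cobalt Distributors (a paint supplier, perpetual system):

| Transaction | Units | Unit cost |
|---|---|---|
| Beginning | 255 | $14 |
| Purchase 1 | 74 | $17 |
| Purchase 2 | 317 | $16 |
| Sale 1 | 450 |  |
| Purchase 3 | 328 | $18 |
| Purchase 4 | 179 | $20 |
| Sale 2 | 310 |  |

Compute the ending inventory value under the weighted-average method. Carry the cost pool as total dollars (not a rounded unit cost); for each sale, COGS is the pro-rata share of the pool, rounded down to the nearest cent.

After Beginning: 255 on hand, pool $3,570.00 (≈ $14.0000 each)
After Purchase 1: 329 on hand, pool $4,828.00 (≈ $14.6748 each)
After Purchase 2: 646 on hand, pool $9,900.00 (≈ $15.3251 each)
Sale 1, sell 450: 450/646 × $9,900.00 → $6,896.28
After Purchase 3: 524 on hand, pool $8,907.72 (≈ $16.9995 each)
After Purchase 4: 703 on hand, pool $12,487.72 (≈ $17.7635 each)
Sale 2, sell 310: 310/703 × $12,487.72 → $5,506.67
Total COGS = $6,896.28 + $5,506.67 = $12,402.95
Ending inventory (cost pool remaining) = $6,981.05
Check: goods available $19,384.00 = COGS $12,402.95 + ending $6,981.05

Ending inventory = $6,981.05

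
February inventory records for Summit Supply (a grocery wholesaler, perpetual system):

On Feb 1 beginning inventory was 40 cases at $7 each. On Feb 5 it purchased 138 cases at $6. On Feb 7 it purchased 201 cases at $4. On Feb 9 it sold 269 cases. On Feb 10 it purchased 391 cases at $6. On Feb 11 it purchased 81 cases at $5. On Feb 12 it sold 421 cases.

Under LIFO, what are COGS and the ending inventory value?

Feb 9, 269 sold [LIFO — newest first]: 201 @ $4 + 68 @ $6 = $1,212
Feb 12, 421 sold [LIFO — newest first]: 81 @ $5 + 340 @ $6 = $2,445
Total COGS = $1,212 + $2,445 = $3,657
Ending inventory: 40 @ $7 + 70 @ $6 + 51 @ $6 = $1,006
Check: goods available $4,663 = COGS $3,657 + ending $1,006

COGS = $3,657; ending inventory = $1,006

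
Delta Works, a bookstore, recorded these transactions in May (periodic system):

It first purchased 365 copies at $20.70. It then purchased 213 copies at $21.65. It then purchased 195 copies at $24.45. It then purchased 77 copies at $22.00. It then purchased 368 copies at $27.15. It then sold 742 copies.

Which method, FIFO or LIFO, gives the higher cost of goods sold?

FIFO COGS: 365 @ $20.70 + 213 @ $21.65 + 164 @ $24.45 = $16,176.75
LIFO COGS: 368 @ $27.15 + 77 @ $22.00 + 195 @ $24.45 + 102 @ $21.65 = $18,661.25

LIFO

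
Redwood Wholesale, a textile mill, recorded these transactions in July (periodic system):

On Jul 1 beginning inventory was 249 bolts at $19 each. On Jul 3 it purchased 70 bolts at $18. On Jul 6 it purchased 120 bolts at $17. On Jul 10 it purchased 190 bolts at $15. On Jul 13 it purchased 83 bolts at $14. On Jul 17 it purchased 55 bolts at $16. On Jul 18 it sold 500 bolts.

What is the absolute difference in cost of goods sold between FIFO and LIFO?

FIFO COGS: 249 @ $19 + 70 @ $18 + 120 @ $17 + 61 @ $15 = $8,946
LIFO COGS: 55 @ $16 + 83 @ $14 + 190 @ $15 + 120 @ $17 + 52 @ $18 = $7,868
Difference = |$8,946 − $7,868| = $1,078

$1,078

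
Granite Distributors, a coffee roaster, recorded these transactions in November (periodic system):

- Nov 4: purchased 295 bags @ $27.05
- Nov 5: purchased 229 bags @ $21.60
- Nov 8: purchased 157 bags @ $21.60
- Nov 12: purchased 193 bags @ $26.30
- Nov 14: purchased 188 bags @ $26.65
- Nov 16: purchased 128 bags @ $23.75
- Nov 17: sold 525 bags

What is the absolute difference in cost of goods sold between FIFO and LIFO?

$523.95

FIFO COGS: 295 @ $27.05 + 229 @ $21.60 + 1 @ $21.60 = $12,947.75
LIFO COGS: 128 @ $23.75 + 188 @ $26.65 + 193 @ $26.30 + 16 @ $21.60 = $13,471.70
Difference = |$12,947.75 − $13,471.70| = $523.95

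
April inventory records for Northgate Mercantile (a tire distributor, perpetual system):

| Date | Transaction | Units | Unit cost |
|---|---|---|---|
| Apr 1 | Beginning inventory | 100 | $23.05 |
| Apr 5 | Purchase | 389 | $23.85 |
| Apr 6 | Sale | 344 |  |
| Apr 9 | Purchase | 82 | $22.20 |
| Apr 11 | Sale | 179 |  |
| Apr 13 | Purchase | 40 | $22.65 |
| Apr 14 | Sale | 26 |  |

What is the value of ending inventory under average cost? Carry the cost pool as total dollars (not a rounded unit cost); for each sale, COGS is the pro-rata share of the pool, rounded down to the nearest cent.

After Apr 1: 100 on hand, pool $2,305.00 (≈ $23.0500 each)
After Apr 5: 489 on hand, pool $11,582.65 (≈ $23.6864 each)
Apr 6, sell 344: 344/489 × $11,582.65 → $8,148.12
After Apr 9: 227 on hand, pool $5,254.93 (≈ $23.1495 each)
Apr 11, sell 179: 179/227 × $5,254.93 → $4,143.75
After Apr 13: 88 on hand, pool $2,017.18 (≈ $22.9225 each)
Apr 14, sell 26: 26/88 × $2,017.18 → $595.98
Total COGS = $8,148.12 + $4,143.75 + $595.98 = $12,887.85
Ending inventory (cost pool remaining) = $1,421.20
Check: goods available $14,309.05 = COGS $12,887.85 + ending $1,421.20

Ending inventory = $1,421.20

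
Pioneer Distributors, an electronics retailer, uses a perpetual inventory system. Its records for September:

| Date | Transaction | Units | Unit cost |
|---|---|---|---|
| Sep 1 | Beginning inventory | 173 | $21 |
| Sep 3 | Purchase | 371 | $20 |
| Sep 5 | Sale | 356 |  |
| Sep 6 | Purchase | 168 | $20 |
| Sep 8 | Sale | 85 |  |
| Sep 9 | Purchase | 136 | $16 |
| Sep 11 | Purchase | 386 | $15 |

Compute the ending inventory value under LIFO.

Ending inventory = $13,559

Sep 5, 356 sold [LIFO — newest first]: 356 @ $20 = $7,120
Sep 8, 85 sold [LIFO — newest first]: 85 @ $20 = $1,700
Total COGS = $7,120 + $1,700 = $8,820
Ending inventory: 173 @ $21 + 15 @ $20 + 83 @ $20 + 136 @ $16 + 386 @ $15 = $13,559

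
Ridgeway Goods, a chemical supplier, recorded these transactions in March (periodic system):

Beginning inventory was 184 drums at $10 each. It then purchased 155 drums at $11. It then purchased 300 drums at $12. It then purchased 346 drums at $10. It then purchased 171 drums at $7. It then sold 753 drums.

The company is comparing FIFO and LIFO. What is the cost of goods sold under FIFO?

FIFO COGS: 184 @ $10 + 155 @ $11 + 300 @ $12 + 114 @ $10 = $8,285
LIFO COGS: 171 @ $7 + 346 @ $10 + 236 @ $12 = $7,489

COGS = $8,285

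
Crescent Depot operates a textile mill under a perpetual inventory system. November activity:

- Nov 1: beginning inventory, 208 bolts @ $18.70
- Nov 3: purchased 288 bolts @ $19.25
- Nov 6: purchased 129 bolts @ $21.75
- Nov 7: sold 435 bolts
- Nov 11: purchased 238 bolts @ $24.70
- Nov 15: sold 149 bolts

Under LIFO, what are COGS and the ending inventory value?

COGS = $12,366.65; ending inventory = $5,751.30

Nov 7, 435 sold [LIFO — newest first]: 129 @ $21.75 + 288 @ $19.25 + 18 @ $18.70 = $8,686.35
Nov 15, 149 sold [LIFO — newest first]: 149 @ $24.70 = $3,680.30
Total COGS = $8,686.35 + $3,680.30 = $12,366.65
Ending inventory: 190 @ $18.70 + 89 @ $24.70 = $5,751.30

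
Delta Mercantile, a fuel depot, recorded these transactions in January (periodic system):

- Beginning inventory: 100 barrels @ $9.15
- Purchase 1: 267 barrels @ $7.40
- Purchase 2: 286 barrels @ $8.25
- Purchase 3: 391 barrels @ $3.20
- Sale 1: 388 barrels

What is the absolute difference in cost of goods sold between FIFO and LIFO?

FIFO COGS: 100 @ $9.15 + 267 @ $7.40 + 21 @ $8.25 = $3,064.05
LIFO COGS: 388 @ $3.20 = $1,241.60
Difference = |$3,064.05 − $1,241.60| = $1,822.45

$1,822.45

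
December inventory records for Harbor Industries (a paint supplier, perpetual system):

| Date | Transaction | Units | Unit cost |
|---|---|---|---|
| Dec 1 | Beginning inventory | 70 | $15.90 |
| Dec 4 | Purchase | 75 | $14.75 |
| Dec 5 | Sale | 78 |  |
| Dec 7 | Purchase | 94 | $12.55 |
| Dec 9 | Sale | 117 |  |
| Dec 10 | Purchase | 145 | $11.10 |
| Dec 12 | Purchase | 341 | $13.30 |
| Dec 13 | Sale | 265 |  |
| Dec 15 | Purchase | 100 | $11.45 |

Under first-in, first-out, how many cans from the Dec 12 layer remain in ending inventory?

265

Dec 5, 78 sold [FIFO — oldest first]: 70 @ $15.90 + 8 @ $14.75 = $1,231.00
Dec 9, 117 sold [FIFO — oldest first]: 67 @ $14.75 + 50 @ $12.55 = $1,615.75
Dec 13, 265 sold [FIFO — oldest first]: 44 @ $12.55 + 145 @ $11.10 + 76 @ $13.30 = $3,172.50
Total COGS = $1,231.00 + $1,615.75 + $3,172.50 = $6,019.25
Ending inventory: 265 @ $13.30 + 100 @ $11.45 = $4,669.50
Check: goods available $10,688.75 = COGS $6,019.25 + ending $4,669.50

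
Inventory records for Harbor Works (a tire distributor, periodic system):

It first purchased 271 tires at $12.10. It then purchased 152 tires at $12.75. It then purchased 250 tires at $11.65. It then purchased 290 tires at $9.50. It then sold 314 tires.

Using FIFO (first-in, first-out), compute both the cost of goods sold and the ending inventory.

COGS = $3,827.35; ending inventory = $7,057.25

Sale 1 (314) [FIFO — oldest first]: 271 @ $12.10 + 43 @ $12.75 = $3,827.35
Ending inventory: 109 @ $12.75 + 250 @ $11.65 + 290 @ $9.50 = $7,057.25
Check: goods available $10,884.60 = COGS $3,827.35 + ending $7,057.25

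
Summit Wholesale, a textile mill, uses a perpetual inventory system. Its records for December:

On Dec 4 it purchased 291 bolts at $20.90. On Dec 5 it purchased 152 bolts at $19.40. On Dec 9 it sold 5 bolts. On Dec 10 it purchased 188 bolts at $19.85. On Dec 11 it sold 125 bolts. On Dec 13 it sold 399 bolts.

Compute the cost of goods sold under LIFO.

Dec 9, 5 sold [LIFO — newest first]: 5 @ $19.40 = $97.00
Dec 11, 125 sold [LIFO — newest first]: 125 @ $19.85 = $2,481.25
Dec 13, 399 sold [LIFO — newest first]: 63 @ $19.85 + 147 @ $19.40 + 189 @ $20.90 = $8,052.45
Total COGS = $97.00 + $2,481.25 + $8,052.45 = $10,630.70
Ending inventory: 102 @ $20.90 = $2,131.80

COGS = $10,630.70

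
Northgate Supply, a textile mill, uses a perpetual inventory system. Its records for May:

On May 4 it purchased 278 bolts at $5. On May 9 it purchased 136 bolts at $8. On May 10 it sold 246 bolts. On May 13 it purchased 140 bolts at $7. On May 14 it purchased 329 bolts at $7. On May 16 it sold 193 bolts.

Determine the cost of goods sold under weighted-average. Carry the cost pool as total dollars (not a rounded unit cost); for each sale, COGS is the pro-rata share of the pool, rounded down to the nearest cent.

After May 4: 278 on hand, pool $1,390.00 (≈ $5.0000 each)
After May 9: 414 on hand, pool $2,478.00 (≈ $5.9855 each)
May 10, sell 246: 246/414 × $2,478.00 → $1,472.43
After May 13: 308 on hand, pool $1,985.57 (≈ $6.4467 each)
After May 14: 637 on hand, pool $4,288.57 (≈ $6.7324 each)
May 16, sell 193: 193/637 × $4,288.57 → $1,299.36
Total COGS = $1,472.43 + $1,299.36 = $2,771.79
Ending inventory (cost pool remaining) = $2,989.21

COGS = $2,771.79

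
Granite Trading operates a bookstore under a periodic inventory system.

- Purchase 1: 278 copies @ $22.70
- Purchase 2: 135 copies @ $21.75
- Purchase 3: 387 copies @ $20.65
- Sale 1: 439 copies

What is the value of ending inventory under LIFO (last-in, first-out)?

Sale 1 (439) [LIFO — newest first]: 387 @ $20.65 + 52 @ $21.75 = $9,122.55
Ending inventory: 278 @ $22.70 + 83 @ $21.75 = $8,115.85

Ending inventory = $8,115.85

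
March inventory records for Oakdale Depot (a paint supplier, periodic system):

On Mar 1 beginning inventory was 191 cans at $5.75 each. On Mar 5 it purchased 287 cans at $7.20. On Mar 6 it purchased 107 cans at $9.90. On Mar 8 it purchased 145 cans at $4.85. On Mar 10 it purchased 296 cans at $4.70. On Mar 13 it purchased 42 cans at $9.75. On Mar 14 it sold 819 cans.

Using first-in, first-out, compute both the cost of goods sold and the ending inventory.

Mar 14, 819 sold [FIFO — oldest first]: 191 @ $5.75 + 287 @ $7.20 + 107 @ $9.90 + 145 @ $4.85 + 89 @ $4.70 = $5,345.50
Ending inventory: 207 @ $4.70 + 42 @ $9.75 = $1,382.40

COGS = $5,345.50; ending inventory = $1,382.40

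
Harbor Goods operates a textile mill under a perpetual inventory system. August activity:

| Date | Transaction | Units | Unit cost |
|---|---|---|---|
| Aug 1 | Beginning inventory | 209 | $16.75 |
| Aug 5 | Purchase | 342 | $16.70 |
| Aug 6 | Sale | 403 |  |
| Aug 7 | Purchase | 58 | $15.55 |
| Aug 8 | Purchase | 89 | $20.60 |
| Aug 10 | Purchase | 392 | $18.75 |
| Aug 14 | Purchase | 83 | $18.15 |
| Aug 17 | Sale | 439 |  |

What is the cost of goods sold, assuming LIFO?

COGS = $14,914.60

Aug 6, 403 sold [LIFO — newest first]: 342 @ $16.70 + 61 @ $16.75 = $6,733.15
Aug 17, 439 sold [LIFO — newest first]: 83 @ $18.15 + 356 @ $18.75 = $8,181.45
Total COGS = $6,733.15 + $8,181.45 = $14,914.60
Ending inventory: 148 @ $16.75 + 58 @ $15.55 + 89 @ $20.60 + 36 @ $18.75 = $5,889.30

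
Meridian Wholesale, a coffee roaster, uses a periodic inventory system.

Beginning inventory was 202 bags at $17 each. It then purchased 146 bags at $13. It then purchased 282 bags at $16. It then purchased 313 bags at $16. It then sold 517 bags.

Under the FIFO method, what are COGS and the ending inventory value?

Sale 1 (517) [FIFO — oldest first]: 202 @ $17 + 146 @ $13 + 169 @ $16 = $8,036
Ending inventory: 113 @ $16 + 313 @ $16 = $6,816
Check: goods available $14,852 = COGS $8,036 + ending $6,816

COGS = $8,036; ending inventory = $6,816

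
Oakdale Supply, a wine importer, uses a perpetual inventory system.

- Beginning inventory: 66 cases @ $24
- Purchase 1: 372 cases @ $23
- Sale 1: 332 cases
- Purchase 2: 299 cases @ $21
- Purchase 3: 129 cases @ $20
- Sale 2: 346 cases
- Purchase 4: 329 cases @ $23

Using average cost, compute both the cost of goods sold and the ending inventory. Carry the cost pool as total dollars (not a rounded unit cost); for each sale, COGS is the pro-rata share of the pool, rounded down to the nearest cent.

COGS = $15,016.15; ending inventory = $11,549.85

After Beginning: 66 on hand, pool $1,584.00 (≈ $24.0000 each)
After Purchase 1: 438 on hand, pool $10,140.00 (≈ $23.1507 each)
Sale 1, sell 332: 332/438 × $10,140.00 → $7,686.02
After Purchase 2: 405 on hand, pool $8,732.98 (≈ $21.5629 each)
After Purchase 3: 534 on hand, pool $11,312.98 (≈ $21.1854 each)
Sale 2, sell 346: 346/534 × $11,312.98 → $7,330.13
After Purchase 4: 517 on hand, pool $11,549.85 (≈ $22.3401 each)
Total COGS = $7,686.02 + $7,330.13 = $15,016.15
Ending inventory (cost pool remaining) = $11,549.85
Check: goods available $26,566.00 = COGS $15,016.15 + ending $11,549.85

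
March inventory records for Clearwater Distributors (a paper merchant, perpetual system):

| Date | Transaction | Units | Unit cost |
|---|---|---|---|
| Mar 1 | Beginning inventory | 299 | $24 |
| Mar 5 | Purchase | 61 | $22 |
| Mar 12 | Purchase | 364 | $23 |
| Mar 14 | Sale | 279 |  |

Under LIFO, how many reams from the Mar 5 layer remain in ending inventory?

61

Mar 14, 279 sold [LIFO — newest first]: 279 @ $23 = $6,417
Ending inventory: 299 @ $24 + 61 @ $22 + 85 @ $23 = $10,473
Check: goods available $16,890 = COGS $6,417 + ending $10,473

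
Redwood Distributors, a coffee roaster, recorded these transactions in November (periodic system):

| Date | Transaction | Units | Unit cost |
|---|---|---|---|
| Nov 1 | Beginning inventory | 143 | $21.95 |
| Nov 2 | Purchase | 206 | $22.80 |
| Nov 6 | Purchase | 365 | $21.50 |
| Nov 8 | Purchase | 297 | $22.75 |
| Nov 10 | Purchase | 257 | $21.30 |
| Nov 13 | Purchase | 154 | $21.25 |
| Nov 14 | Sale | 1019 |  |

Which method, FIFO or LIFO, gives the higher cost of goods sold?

FIFO

FIFO COGS: 143 @ $21.95 + 206 @ $22.80 + 365 @ $21.50 + 297 @ $22.75 + 8 @ $21.30 = $22,610.30
LIFO COGS: 154 @ $21.25 + 257 @ $21.30 + 297 @ $22.75 + 311 @ $21.50 = $22,189.85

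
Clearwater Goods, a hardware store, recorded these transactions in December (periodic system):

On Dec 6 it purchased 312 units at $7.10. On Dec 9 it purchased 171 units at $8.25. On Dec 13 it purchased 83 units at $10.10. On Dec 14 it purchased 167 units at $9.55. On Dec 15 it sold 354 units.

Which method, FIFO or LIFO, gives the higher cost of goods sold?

FIFO COGS: 312 @ $7.10 + 42 @ $8.25 = $2,561.70
LIFO COGS: 167 @ $9.55 + 83 @ $10.10 + 104 @ $8.25 = $3,291.15

LIFO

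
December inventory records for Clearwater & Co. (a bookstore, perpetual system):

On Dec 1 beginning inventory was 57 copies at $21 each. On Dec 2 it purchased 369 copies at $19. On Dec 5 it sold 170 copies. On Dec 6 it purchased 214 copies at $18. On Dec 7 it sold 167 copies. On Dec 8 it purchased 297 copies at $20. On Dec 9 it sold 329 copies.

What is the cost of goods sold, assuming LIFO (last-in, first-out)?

Dec 5, 170 sold [LIFO — newest first]: 170 @ $19 = $3,230
Dec 7, 167 sold [LIFO — newest first]: 167 @ $18 = $3,006
Dec 9, 329 sold [LIFO — newest first]: 297 @ $20 + 32 @ $18 = $6,516
Total COGS = $3,230 + $3,006 + $6,516 = $12,752
Ending inventory: 57 @ $21 + 199 @ $19 + 15 @ $18 = $5,248

COGS = $12,752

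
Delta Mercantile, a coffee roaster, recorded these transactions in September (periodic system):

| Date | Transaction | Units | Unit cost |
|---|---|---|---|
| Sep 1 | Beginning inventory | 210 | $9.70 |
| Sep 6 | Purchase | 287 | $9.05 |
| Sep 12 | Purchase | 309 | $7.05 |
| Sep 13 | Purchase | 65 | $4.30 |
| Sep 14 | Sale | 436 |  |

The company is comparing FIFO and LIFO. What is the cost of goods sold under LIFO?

COGS = $3,019.05

FIFO COGS: 210 @ $9.70 + 226 @ $9.05 = $4,082.30
LIFO COGS: 65 @ $4.30 + 309 @ $7.05 + 62 @ $9.05 = $3,019.05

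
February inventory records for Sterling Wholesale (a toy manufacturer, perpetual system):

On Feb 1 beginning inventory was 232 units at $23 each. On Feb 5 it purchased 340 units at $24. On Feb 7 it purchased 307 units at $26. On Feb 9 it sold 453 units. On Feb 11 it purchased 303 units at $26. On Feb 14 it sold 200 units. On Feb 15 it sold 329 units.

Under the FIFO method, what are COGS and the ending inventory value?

Feb 9, 453 sold [FIFO — oldest first]: 232 @ $23 + 221 @ $24 = $10,640
Feb 14, 200 sold [FIFO — oldest first]: 119 @ $24 + 81 @ $26 = $4,962
Feb 15, 329 sold [FIFO — oldest first]: 226 @ $26 + 103 @ $26 = $8,554
Total COGS = $10,640 + $4,962 + $8,554 = $24,156
Ending inventory: 200 @ $26 = $5,200

COGS = $24,156; ending inventory = $5,200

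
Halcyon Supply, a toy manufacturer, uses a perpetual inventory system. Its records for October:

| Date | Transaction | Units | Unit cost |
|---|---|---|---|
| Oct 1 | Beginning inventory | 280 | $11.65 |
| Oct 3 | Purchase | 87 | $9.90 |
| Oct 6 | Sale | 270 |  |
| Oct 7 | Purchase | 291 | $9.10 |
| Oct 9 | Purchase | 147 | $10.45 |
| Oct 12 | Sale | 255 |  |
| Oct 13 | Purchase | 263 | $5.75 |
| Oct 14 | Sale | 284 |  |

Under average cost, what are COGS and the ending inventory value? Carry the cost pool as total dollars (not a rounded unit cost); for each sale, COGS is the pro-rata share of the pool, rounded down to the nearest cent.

After Oct 1: 280 on hand, pool $3,262.00 (≈ $11.6500 each)
After Oct 3: 367 on hand, pool $4,123.30 (≈ $11.2351 each)
Oct 6, sell 270: 270/367 × $4,123.30 → $3,033.49
After Oct 7: 388 on hand, pool $3,737.91 (≈ $9.6338 each)
After Oct 9: 535 on hand, pool $5,274.06 (≈ $9.8581 each)
Oct 12, sell 255: 255/535 × $5,274.06 → $2,513.80
After Oct 13: 543 on hand, pool $4,272.51 (≈ $7.8683 each)
Oct 14, sell 284: 284/543 × $4,272.51 → $2,234.60
Total COGS = $3,033.49 + $2,513.80 + $2,234.60 = $7,781.89
Ending inventory (cost pool remaining) = $2,037.91

COGS = $7,781.89; ending inventory = $2,037.91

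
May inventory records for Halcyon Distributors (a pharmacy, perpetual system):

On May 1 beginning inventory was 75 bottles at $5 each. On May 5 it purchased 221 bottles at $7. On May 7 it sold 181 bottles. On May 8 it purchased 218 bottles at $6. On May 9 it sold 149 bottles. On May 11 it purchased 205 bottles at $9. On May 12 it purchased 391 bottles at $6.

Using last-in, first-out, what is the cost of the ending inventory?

Ending inventory = $5,260

May 7, 181 sold [LIFO — newest first]: 181 @ $7 = $1,267
May 9, 149 sold [LIFO — newest first]: 149 @ $6 = $894
Total COGS = $1,267 + $894 = $2,161
Ending inventory: 75 @ $5 + 40 @ $7 + 69 @ $6 + 205 @ $9 + 391 @ $6 = $5,260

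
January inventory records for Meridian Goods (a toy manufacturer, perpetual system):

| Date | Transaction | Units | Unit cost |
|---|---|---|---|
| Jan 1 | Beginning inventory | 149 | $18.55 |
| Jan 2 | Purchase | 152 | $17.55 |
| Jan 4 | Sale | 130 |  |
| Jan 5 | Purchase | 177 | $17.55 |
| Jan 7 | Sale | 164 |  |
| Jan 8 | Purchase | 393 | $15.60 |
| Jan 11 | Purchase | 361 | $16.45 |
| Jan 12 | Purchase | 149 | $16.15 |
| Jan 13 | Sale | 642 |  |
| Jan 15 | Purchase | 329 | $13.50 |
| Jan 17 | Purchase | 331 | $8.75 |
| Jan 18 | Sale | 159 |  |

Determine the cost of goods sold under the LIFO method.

Jan 4, 130 sold [LIFO — newest first]: 130 @ $17.55 = $2,281.50
Jan 7, 164 sold [LIFO — newest first]: 164 @ $17.55 = $2,878.20
Jan 13, 642 sold [LIFO — newest first]: 149 @ $16.15 + 361 @ $16.45 + 132 @ $15.60 = $10,404.00
Jan 18, 159 sold [LIFO — newest first]: 159 @ $8.75 = $1,391.25
Total COGS = $2,281.50 + $2,878.20 + $10,404.00 + $1,391.25 = $16,954.95
Ending inventory: 149 @ $18.55 + 22 @ $17.55 + 13 @ $17.55 + 261 @ $15.60 + 329 @ $13.50 + 172 @ $8.75 = $13,396.30

COGS = $16,954.95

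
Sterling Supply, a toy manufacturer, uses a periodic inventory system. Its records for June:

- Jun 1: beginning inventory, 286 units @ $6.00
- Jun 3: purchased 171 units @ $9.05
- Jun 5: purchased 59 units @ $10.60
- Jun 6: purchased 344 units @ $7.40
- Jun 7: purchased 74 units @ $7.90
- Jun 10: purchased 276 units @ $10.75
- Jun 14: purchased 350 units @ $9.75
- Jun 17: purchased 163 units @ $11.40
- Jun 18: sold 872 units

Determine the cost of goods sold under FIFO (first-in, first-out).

Jun 18, 872 sold [FIFO — oldest first]: 286 @ $6.00 + 171 @ $9.05 + 59 @ $10.60 + 344 @ $7.40 + 12 @ $7.90 = $6,529.35
Ending inventory: 62 @ $7.90 + 276 @ $10.75 + 350 @ $9.75 + 163 @ $11.40 = $8,727.50
Check: goods available $15,256.85 = COGS $6,529.35 + ending $8,727.50

COGS = $6,529.35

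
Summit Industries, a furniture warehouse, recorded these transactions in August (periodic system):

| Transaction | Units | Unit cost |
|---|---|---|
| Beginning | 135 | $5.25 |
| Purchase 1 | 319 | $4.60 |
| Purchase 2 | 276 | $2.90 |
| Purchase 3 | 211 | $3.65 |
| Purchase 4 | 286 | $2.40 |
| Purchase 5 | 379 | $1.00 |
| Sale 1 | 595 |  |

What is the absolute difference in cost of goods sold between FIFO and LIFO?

$1,687.65

FIFO COGS: 135 @ $5.25 + 319 @ $4.60 + 141 @ $2.90 = $2,585.05
LIFO COGS: 379 @ $1.00 + 216 @ $2.40 = $897.40
Difference = |$2,585.05 − $897.40| = $1,687.65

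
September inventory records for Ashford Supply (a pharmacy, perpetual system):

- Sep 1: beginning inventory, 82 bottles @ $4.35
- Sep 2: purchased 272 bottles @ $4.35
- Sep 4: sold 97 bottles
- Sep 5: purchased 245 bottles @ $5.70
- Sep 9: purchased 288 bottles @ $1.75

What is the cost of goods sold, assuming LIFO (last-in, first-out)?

COGS = $421.95

Sep 4, 97 sold [LIFO — newest first]: 97 @ $4.35 = $421.95
Ending inventory: 82 @ $4.35 + 175 @ $4.35 + 245 @ $5.70 + 288 @ $1.75 = $3,018.45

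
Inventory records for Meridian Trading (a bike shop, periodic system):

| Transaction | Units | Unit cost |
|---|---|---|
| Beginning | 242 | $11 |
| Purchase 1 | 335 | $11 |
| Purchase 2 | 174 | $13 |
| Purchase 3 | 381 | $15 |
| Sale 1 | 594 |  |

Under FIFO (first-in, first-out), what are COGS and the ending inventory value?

COGS = $6,568; ending inventory = $7,756

Sale 1 (594) [FIFO — oldest first]: 242 @ $11 + 335 @ $11 + 17 @ $13 = $6,568
Ending inventory: 157 @ $13 + 381 @ $15 = $7,756
Check: goods available $14,324 = COGS $6,568 + ending $7,756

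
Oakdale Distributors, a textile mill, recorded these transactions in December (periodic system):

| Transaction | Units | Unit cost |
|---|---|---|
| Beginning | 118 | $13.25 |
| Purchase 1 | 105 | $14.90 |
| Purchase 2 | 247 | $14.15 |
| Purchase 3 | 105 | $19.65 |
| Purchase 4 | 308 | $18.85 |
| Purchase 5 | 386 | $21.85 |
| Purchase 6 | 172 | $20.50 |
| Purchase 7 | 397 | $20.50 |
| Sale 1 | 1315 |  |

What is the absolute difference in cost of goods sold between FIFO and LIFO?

$3,057.00

FIFO COGS: 118 @ $13.25 + 105 @ $14.90 + 247 @ $14.15 + 105 @ $19.65 + 308 @ $18.85 + 386 @ $21.85 + 46 @ $20.50 = $23,869.20
LIFO COGS: 397 @ $20.50 + 172 @ $20.50 + 386 @ $21.85 + 308 @ $18.85 + 52 @ $19.65 = $26,926.20
Difference = |$23,869.20 − $26,926.20| = $3,057.00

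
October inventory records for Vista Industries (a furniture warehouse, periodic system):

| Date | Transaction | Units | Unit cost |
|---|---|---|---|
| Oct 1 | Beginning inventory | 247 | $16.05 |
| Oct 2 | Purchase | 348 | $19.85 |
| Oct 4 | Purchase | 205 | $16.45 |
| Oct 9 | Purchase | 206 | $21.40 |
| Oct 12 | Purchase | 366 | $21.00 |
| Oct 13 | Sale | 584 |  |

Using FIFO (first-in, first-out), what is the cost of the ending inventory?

Ending inventory = $15,685.00

Oct 13, 584 sold [FIFO — oldest first]: 247 @ $16.05 + 337 @ $19.85 = $10,653.80
Ending inventory: 11 @ $19.85 + 205 @ $16.45 + 206 @ $21.40 + 366 @ $21.00 = $15,685.00
Check: goods available $26,338.80 = COGS $10,653.80 + ending $15,685.00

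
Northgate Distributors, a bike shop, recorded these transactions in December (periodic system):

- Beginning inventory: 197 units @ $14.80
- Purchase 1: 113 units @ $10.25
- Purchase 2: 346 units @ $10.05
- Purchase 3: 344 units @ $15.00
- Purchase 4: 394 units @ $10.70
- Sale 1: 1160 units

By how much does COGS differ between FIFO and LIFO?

$791.05

FIFO COGS: 197 @ $14.80 + 113 @ $10.25 + 346 @ $10.05 + 344 @ $15.00 + 160 @ $10.70 = $14,423.15
LIFO COGS: 394 @ $10.70 + 344 @ $15.00 + 346 @ $10.05 + 76 @ $10.25 = $13,632.10
Difference = |$14,423.15 − $13,632.10| = $791.05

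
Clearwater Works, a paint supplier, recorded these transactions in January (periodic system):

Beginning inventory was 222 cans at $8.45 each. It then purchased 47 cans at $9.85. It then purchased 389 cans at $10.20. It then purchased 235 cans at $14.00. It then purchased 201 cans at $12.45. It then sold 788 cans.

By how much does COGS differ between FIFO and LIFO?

FIFO COGS: 222 @ $8.45 + 47 @ $9.85 + 389 @ $10.20 + 130 @ $14.00 = $8,126.65
LIFO COGS: 201 @ $12.45 + 235 @ $14.00 + 352 @ $10.20 = $9,382.85
Difference = |$8,126.65 − $9,382.85| = $1,256.20

$1,256.20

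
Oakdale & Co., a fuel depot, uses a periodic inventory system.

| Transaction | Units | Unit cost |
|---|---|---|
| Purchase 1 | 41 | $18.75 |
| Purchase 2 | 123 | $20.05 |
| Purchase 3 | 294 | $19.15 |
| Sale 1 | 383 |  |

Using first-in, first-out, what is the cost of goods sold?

Sale 1 (383) [FIFO — oldest first]: 41 @ $18.75 + 123 @ $20.05 + 219 @ $19.15 = $7,428.75
Ending inventory: 75 @ $19.15 = $1,436.25

COGS = $7,428.75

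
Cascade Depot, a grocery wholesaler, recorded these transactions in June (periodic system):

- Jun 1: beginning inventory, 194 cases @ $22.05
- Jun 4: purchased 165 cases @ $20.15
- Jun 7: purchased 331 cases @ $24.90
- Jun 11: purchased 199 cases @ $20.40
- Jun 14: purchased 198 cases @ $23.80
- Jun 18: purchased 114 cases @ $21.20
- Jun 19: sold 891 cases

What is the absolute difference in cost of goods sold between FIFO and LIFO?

FIFO COGS: 194 @ $22.05 + 165 @ $20.15 + 331 @ $24.90 + 199 @ $20.40 + 2 @ $23.80 = $19,951.55
LIFO COGS: 114 @ $21.20 + 198 @ $23.80 + 199 @ $20.40 + 331 @ $24.90 + 49 @ $20.15 = $20,418.05
Difference = |$19,951.55 − $20,418.05| = $466.50

$466.50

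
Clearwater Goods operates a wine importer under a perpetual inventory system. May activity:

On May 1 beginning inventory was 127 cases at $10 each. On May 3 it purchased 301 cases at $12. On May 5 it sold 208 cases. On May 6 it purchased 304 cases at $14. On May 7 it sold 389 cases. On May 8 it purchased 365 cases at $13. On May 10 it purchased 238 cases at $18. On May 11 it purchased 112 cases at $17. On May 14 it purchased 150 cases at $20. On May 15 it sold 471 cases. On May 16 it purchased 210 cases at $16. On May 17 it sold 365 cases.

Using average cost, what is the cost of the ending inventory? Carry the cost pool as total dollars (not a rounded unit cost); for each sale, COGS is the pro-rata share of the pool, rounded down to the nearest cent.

After May 1: 127 on hand, pool $1,270.00 (≈ $10.0000 each)
After May 3: 428 on hand, pool $4,882.00 (≈ $11.4065 each)
May 5, sell 208: 208/428 × $4,882.00 → $2,372.56
After May 6: 524 on hand, pool $6,765.44 (≈ $12.9111 each)
May 7, sell 389: 389/524 × $6,765.44 → $5,022.43
After May 8: 500 on hand, pool $6,488.01 (≈ $12.9760 each)
After May 10: 738 on hand, pool $10,772.01 (≈ $14.5962 each)
After May 11: 850 on hand, pool $12,676.01 (≈ $14.9130 each)
After May 14: 1000 on hand, pool $15,676.01 (≈ $15.6760 each)
May 15, sell 471: 471/1000 × $15,676.01 → $7,383.40
After May 16: 739 on hand, pool $11,652.61 (≈ $15.7681 each)
May 17, sell 365: 365/739 × $11,652.61 → $5,755.34
Total COGS = $2,372.56 + $5,022.43 + $7,383.40 + $5,755.34 = $20,533.73
Ending inventory (cost pool remaining) = $5,897.27

Ending inventory = $5,897.27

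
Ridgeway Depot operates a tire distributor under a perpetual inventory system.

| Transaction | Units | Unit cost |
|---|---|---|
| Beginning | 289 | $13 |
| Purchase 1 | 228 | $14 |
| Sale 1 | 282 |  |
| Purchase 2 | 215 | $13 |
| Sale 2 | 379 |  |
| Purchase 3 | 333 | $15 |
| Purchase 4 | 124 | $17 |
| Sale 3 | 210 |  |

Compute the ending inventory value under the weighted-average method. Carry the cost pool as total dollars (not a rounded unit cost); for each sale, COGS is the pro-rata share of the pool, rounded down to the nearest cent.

Ending inventory = $4,843.70

After Beginning: 289 on hand, pool $3,757.00 (≈ $13.0000 each)
After Purchase 1: 517 on hand, pool $6,949.00 (≈ $13.4410 each)
Sale 1, sell 282: 282/517 × $6,949.00 → $3,790.36
After Purchase 2: 450 on hand, pool $5,953.64 (≈ $13.2303 each)
Sale 2, sell 379: 379/450 × $5,953.64 → $5,014.28
After Purchase 3: 404 on hand, pool $5,934.36 (≈ $14.6890 each)
After Purchase 4: 528 on hand, pool $8,042.36 (≈ $15.2317 each)
Sale 3, sell 210: 210/528 × $8,042.36 → $3,198.66
Total COGS = $3,790.36 + $5,014.28 + $3,198.66 = $12,003.30
Ending inventory (cost pool remaining) = $4,843.70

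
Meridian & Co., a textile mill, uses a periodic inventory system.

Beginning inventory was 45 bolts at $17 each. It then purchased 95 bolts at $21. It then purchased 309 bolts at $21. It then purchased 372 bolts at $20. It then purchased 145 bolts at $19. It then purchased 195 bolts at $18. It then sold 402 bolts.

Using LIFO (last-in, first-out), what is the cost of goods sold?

Sale 1 (402) [LIFO — newest first]: 195 @ $18 + 145 @ $19 + 62 @ $20 = $7,505
Ending inventory: 45 @ $17 + 95 @ $21 + 309 @ $21 + 310 @ $20 = $15,449

COGS = $7,505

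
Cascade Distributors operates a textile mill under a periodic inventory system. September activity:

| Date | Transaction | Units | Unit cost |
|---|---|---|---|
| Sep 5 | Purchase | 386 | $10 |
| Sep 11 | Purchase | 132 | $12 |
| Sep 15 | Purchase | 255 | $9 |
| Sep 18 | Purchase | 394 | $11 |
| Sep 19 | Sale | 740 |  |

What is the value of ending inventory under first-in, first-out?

Ending inventory = $4,631

Sep 19, 740 sold [FIFO — oldest first]: 386 @ $10 + 132 @ $12 + 222 @ $9 = $7,442
Ending inventory: 33 @ $9 + 394 @ $11 = $4,631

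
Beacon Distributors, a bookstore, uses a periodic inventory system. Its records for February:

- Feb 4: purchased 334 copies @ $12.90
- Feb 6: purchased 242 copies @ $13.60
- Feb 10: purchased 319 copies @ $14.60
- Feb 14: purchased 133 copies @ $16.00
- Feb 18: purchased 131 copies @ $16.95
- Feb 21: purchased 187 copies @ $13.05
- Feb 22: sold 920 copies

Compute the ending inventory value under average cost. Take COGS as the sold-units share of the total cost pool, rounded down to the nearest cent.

Ending inventory = $6,027.94

Feb 22, sell 920: 920/1346 × $19,046.00 → $13,018.06
Ending inventory (cost pool remaining) = $6,027.94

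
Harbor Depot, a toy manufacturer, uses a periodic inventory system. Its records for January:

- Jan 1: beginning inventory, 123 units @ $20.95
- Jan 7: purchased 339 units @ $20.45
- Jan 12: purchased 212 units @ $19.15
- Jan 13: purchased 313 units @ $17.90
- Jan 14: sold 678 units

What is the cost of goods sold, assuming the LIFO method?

Jan 14, 678 sold [LIFO — newest first]: 313 @ $17.90 + 212 @ $19.15 + 153 @ $20.45 = $12,791.35
Ending inventory: 123 @ $20.95 + 186 @ $20.45 = $6,380.55

COGS = $12,791.35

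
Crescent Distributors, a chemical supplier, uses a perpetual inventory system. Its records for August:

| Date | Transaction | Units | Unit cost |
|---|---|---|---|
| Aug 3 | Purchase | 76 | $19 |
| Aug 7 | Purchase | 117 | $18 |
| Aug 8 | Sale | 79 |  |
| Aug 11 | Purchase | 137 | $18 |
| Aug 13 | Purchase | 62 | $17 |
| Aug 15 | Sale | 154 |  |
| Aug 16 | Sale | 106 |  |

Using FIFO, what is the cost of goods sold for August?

COGS = $6,169

Aug 8, 79 sold [FIFO — oldest first]: 76 @ $19 + 3 @ $18 = $1,498
Aug 15, 154 sold [FIFO — oldest first]: 114 @ $18 + 40 @ $18 = $2,772
Aug 16, 106 sold [FIFO — oldest first]: 97 @ $18 + 9 @ $17 = $1,899
Total COGS = $1,498 + $2,772 + $1,899 = $6,169
Ending inventory: 53 @ $17 = $901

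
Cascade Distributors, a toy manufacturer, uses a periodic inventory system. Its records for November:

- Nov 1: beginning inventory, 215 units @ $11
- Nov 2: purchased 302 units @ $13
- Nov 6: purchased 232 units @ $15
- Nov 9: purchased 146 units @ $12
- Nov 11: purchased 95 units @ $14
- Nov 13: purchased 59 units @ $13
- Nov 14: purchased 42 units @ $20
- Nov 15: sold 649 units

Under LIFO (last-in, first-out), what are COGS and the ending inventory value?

COGS = $9,144; ending inventory = $5,316

Nov 15, 649 sold [LIFO — newest first]: 42 @ $20 + 59 @ $13 + 95 @ $14 + 146 @ $12 + 232 @ $15 + 75 @ $13 = $9,144
Ending inventory: 215 @ $11 + 227 @ $13 = $5,316
Check: goods available $14,460 = COGS $9,144 + ending $5,316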